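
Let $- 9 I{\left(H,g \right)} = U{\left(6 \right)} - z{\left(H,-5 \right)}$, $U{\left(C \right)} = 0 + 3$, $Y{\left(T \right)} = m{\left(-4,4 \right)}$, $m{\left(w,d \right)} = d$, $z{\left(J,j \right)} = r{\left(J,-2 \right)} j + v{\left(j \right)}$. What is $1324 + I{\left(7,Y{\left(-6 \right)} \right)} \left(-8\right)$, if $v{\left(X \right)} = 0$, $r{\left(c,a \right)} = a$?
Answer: $\frac{11860}{9} \approx 1317.8$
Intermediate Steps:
$z{\left(J,j \right)} = - 2 j$ ($z{\left(J,j \right)} = - 2 j + 0 = - 2 j$)
$Y{\left(T \right)} = 4$
$U{\left(C \right)} = 3$
$I{\left(H,g \right)} = \frac{7}{9}$ ($I{\left(H,g \right)} = - \frac{3 - \left(-2\right) \left(-5\right)}{9} = - \frac{3 - 10}{9} = \left(- \frac{1}{9}\right) \left(-7\right) = \frac{7}{9}$)
$1324 + I{\left(7,Y{\left(-6 \right)} \right)} \left(-8\right) = 1324 + \frac{7}{9} \left(-8\right) = 1324 - \frac{56}{9} = \frac{11860}{9}$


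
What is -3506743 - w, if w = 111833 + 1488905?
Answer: -5107481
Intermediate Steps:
w = 1600738
-3506743 - w = -3506743 - 1*1600738 = -3506743 - 1600738 = -5107481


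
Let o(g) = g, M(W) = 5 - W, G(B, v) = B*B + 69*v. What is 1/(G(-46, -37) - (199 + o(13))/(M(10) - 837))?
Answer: -421/183871 ≈ -0.0022896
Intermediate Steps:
G(B, v) = B² + 69*v
1/(G(-46, -37) - (199 + o(13))/(M(10) - 837)) = 1/(((-46)² + 69*(-37)) - (199 + 13)/((5 - 1*10) - 837)) = 1/((2116 - 2553) - 212/((5 - 10) - 837)) = 1/(-437 - 212/(-5 - 837)) = 1/(-437 - 212/(-842)) = 1/(-437 - 212*(-1)/842) = 1/(-437 - 1*(-106/421)) = 1/(-437 + 106/421) = 1/(-183871/421) = -421/183871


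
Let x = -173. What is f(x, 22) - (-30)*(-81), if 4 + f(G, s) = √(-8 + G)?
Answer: -2434 + I*√181 ≈ -2434.0 + 13.454*I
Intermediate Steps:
f(G, s) = -4 + √(-8 + G)
f(x, 22) - (-30)*(-81) = (-4 + √(-8 - 173)) - (-30)*(-81) = (-4 + √(-181)) - 1*2430 = (-4 + I*√181) - 2430 = -2434 + I*√181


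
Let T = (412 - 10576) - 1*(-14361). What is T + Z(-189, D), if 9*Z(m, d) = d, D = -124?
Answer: 37649/9 ≈ 4183.2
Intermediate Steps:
Z(m, d) = d/9
T = 4197 (T = -10164 + 14361 = 4197)
T + Z(-189, D) = 4197 + (1/9)*(-124) = 4197 - 124/9 = 37649/9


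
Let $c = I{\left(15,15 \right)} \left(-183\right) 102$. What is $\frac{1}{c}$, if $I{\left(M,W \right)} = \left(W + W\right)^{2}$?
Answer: $- \frac{1}{16799400} \approx -5.9526 \cdot 10^{-8}$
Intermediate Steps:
$I{\left(M,W \right)} = 4 W^{2}$ ($I{\left(M,W \right)} = \left(2 W\right)^{2} = 4 W^{2}$)
$c = -16799400$ ($c = 4 \cdot 15^{2} \left(-183\right) 102 = 4 \cdot 225 \left(-183\right) 102 = 900 \left(-183\right) 102 = \left(-164700\right) 102 = -16799400$)
$\frac{1}{c} = \frac{1}{-16799400} = - \frac{1}{16799400}$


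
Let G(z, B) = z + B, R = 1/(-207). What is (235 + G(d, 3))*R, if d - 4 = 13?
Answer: -85/69 ≈ -1.2319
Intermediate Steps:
d = 17 (d = 4 + 13 = 17)
R = -1/207 ≈ -0.0048309
G(z, B) = B + z
(235 + G(d, 3))*R = (235 + (3 + 17))*(-1/207) = (235 + 20)*(-1/207) = 255*(-1/207) = -85/69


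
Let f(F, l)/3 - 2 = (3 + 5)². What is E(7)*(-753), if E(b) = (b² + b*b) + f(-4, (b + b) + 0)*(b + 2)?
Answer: -1415640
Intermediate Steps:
f(F, l) = 198 (f(F, l) = 6 + 3*(3 + 5)² = 6 + 3*8² = 6 + 3*64 = 6 + 192 = 198)
E(b) = 396 + 2*b² + 198*b (E(b) = (b² + b*b) + 198*(b + 2) = (b² + b²) + 198*(2 + b) = 2*b² + (396 + 198*b) = 396 + 2*b² + 198*b)
E(7)*(-753) = (396 + 2*7² + 198*7)*(-753) = (396 + 2*49 + 1386)*(-753) = (396 + 98 + 1386)*(-753) = 1880*(-753) = -1415640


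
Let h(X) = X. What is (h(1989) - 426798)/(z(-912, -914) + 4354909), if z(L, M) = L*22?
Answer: -424809/4334845 ≈ -0.097999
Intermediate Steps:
z(L, M) = 22*L
(h(1989) - 426798)/(z(-912, -914) + 4354909) = (1989 - 426798)/(22*(-912) + 4354909) = -424809/(-20064 + 4354909) = -424809/4334845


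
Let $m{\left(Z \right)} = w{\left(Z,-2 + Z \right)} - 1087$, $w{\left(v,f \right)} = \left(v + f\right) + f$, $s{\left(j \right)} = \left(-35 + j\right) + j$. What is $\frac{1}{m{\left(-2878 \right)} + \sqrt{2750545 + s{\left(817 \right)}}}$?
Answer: $- \frac{9725}{91823481} - \frac{4 \sqrt{172009}}{91823481} \approx -0.00012398$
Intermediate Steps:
$s{\left(j \right)} = -35 + 2 j$
$w{\left(v,f \right)} = v + 2 f$ ($w{\left(v,f \right)} = \left(f + v\right) + f = v + 2 f$)
$m{\left(Z \right)} = -1091 + 3 Z$ ($m{\left(Z \right)} = \left(Z + 2 \left(-2 + Z\right)\right) - 1087 = \left(Z + \left(-4 + 2 Z\right)\right) - 1087 = \left(-4 + 3 Z\right) - 1087 = -1091 + 3 Z$)
$\frac{1}{m{\left(-2878 \right)} + \sqrt{2750545 + s{\left(817 \right)}}} = \frac{1}{\left(-1091 + 3 \left(-2878\right)\right) + \sqrt{2750545 + \left(-35 + 2 \cdot 817\right)}} = \frac{1}{\left(-1091 - 8634\right) + \sqrt{2750545 + \left(-35 + 1634\right)}} = \frac{1}{-9725 + \sqrt{2750545 + 1599}} = \frac{1}{-9725 + \sqrt{2752144}} = \frac{1}{-9725 + 4 \sqrt{172009}}$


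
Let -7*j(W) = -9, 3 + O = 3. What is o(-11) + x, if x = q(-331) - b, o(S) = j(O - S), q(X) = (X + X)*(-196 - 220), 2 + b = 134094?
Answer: 989109/7 ≈ 1.4130e+5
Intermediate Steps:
b = 134092 (b = -2 + 134094 = 134092)
O = 0 (O = -3 + 3 = 0)
q(X) = -832*X (q(X) = (2*X)*(-416) = -832*X)
j(W) = 9/7 (j(W) = -1/7*(-9) = 9/7)
o(S) = 9/7
x = 141300 (x = -832*(-331) - 1*134092 = 275392 - 134092 = 141300)
o(-11) + x = 9/7 + 141300 = 989109/7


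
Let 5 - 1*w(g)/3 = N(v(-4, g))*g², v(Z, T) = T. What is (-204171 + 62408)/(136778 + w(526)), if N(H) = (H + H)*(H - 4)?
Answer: 141763/455804759239 ≈ 3.1102e-7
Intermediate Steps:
N(H) = 2*H*(-4 + H) (N(H) = (2*H)*(-4 + H) = 2*H*(-4 + H))
w(g) = 15 - 6*g³*(-4 + g) (w(g) = 15 - 3*2*g*(-4 + g)*g² = 15 - 6*g³*(-4 + g))
(-204171 + 62408)/(136778 + w(526)) = (-204171 + 62408)/(136778 + (15 + 6*526³*(4 - 1*526))) = -141763/(136778 + (15 + 6*145531576*(4 - 526))) = -141763/(136778 + (15 + 6*145531576*(-522))) = -141763/(136778 + (15 - 455804896032)) = -141763/(136778 - 455804896017) = -141763/(-455804759239) = -141763*(-1/455804759239) = 141763/455804759239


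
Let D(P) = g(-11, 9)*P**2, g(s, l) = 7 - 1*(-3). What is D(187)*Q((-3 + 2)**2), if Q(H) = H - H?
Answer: 0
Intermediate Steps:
g(s, l) = 10 (g(s, l) = 7 + 3 = 10)
Q(H) = 0
D(P) = 10*P**2
D(187)*Q((-3 + 2)**2) = (10*187**2)*0 = (10*34969)*0 = 349690*0 = 0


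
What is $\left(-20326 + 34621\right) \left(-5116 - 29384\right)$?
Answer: $-493177500$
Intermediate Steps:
$\left(-20326 + 34621\right) \left(-5116 - 29384\right) = 14295 \left(-34500\right) = -493177500$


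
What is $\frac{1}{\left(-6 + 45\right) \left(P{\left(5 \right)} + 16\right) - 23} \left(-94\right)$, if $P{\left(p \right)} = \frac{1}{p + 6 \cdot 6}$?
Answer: $- \frac{1927}{12340} \approx -0.15616$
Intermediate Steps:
$P{\left(p \right)} = \frac{1}{36 + p}$ ($P{\left(p \right)} = \frac{1}{p + 36} = \frac{1}{36 + p}$)
$\frac{1}{\left(-6 + 45\right) \left(P{\left(5 \right)} + 16\right) - 23} \left(-94\right) = \frac{1}{\left(-6 + 45\right) \left(\frac{1}{36 + 5} + 16\right) - 23} \left(-94\right) = \frac{1}{39 \left(\frac{1}{41} + 16\right) - 23} \left(-94\right) = \frac{1}{39 \cdot \frac{657}{41} - 23} \left(-94\right) = \frac{1}{\frac{25623}{41} - 23} \left(-94\right) = \frac{1}{\frac{24680}{41}} \left(-94\right) = \frac{41}{24680} \left(-94\right) = - \frac{1927}{12340}$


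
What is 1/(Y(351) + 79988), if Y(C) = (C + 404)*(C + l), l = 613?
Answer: 1/807808 ≈ 1.2379e-6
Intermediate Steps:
Y(C) = (404 + C)*(613 + C) (Y(C) = (C + 404)*(C + 613) = (404 + C)*(613 + C))
1/(Y(351) + 79988) = 1/((247652 + 351² + 1017*351) + 79988) = 1/((247652 + 123201 + 356967) + 79988) = 1/(727820 + 79988) = 1/807808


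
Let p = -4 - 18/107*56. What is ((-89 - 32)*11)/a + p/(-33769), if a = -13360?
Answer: 4828464633/48273460880 ≈ 0.10002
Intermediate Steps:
p = -1436/107 (p = -4 - 18*1/107*56 = -4 - 18/107*56 = -4 - 1008/107 = -1436/107 ≈ -13.421)
((-89 - 32)*11)/a + p/(-33769) = ((-89 - 32)*11)/(-13360) - 1436/107/(-33769) = -121*11*(-1/13360) - 1436/107*(-1/33769) = -1331*(-1/13360) + 1436/3613283 = 1331/13360 + 1436/3613283 = 4828464633/48273460880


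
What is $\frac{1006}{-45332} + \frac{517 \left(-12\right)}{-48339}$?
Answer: $\frac{38768449}{365217258} \approx 0.10615$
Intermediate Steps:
$\frac{1006}{-45332} + \frac{517 \left(-12\right)}{-48339} = 1006 \left(- \frac{1}{45332}\right) - - \frac{2068}{16113} = - \frac{503}{22666} + \frac{2068}{16113} = \frac{38768449}{365217258}$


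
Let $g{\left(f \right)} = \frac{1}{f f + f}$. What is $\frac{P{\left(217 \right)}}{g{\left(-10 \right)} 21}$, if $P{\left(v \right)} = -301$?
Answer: $-1290$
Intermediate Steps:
$g{\left(f \right)} = \frac{1}{f + f^{2}}$ ($g{\left(f \right)} = \frac{1}{f^{2} + f} = \frac{1}{f + f^{2}}$)
$\frac{P{\left(217 \right)}}{g{\left(-10 \right)} 21} = - \frac{301}{\frac{1}{\left(-10\right) \left(1 - 10\right)} 21} = - \frac{301}{- \frac{1}{10 \left(-9\right)} 21} = - \frac{301}{\left(- \frac{1}{10}\right) \left(- \frac{1}{9}\right) 21} = - \frac{301}{\frac{1}{90} \cdot 21} = - \frac{301}{\frac{7}{30}} = \left(-301\right) \frac{30}{7} = -1290$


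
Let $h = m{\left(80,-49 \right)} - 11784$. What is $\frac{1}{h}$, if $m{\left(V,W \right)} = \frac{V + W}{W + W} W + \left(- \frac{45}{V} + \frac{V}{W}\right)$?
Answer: $- \frac{784}{9228225} \approx -8.4957 \cdot 10^{-5}$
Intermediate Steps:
$m{\left(V,W \right)} = \frac{V}{2} + \frac{W}{2} - \frac{45}{V} + \frac{V}{W}$ ($m{\left(V,W \right)} = \frac{V + W}{2 W} W + \left(- \frac{45}{V} + \frac{V}{W}\right) = \left(\frac{V}{2} + \frac{W}{2}\right) + \left(- \frac{45}{V} + \frac{V}{W}\right) = \frac{V}{2} + \frac{W}{2} - \frac{45}{V} + \frac{V}{W}$)
$h = - \frac{9228225}{784}$ ($h = \left(\frac{1}{2} \cdot 80 + \frac{1}{2} \left(-49\right) - \frac{45}{80} + \frac{80}{-49}\right) - 11784 = \left(40 - \frac{49}{2} - \frac{9}{16} + 80 \left(- \frac{1}{49}\right)\right) - 11784 = \left(40 - \frac{49}{2} - \frac{9}{16} - \frac{80}{49}\right) - 11784 = \frac{10431}{784} - 11784 = - \frac{9228225}{784} \approx -11771.0$)
$\frac{1}{h} = \frac{1}{- \frac{9228225}{784}} = - \frac{784}{9228225}$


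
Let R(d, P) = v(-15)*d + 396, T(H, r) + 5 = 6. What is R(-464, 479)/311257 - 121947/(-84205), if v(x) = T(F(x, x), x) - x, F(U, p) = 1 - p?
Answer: 37365064639/26209395685 ≈ 1.4256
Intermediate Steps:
T(H, r) = 1 (T(H, r) = -5 + 6 = 1)
v(x) = 1 - x
R(d, P) = 396 + 16*d (R(d, P) = (1 - 1*(-15))*d + 396 = (1 + 15)*d + 396 = 16*d + 396 = 396 + 16*d)
R(-464, 479)/311257 - 121947/(-84205) = (396 + 16*(-464))/311257 - 121947/(-84205) = (396 - 7424)*(1/311257) - 121947*(-1/84205) = -7028*1/311257 + 121947/84205 = -7028/311257 + 121947/84205 = 37365064639/26209395685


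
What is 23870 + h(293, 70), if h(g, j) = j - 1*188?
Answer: 23752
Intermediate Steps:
h(g, j) = -188 + j (h(g, j) = j - 188 = -188 + j)
23870 + h(293, 70) = 23870 + (-188 + 70) = 23870 - 118 = 23752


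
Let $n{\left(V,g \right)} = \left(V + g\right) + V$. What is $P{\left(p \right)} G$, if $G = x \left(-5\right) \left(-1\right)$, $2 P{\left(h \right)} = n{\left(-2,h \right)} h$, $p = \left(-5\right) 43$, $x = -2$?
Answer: $-235425$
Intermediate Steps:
$n{\left(V,g \right)} = g + 2 V$
$p = -215$
$P{\left(h \right)} = \frac{h \left(-4 + h\right)}{2}$ ($P{\left(h \right)} = \frac{\left(h + 2 \left(-2\right)\right) h}{2} = \frac{\left(h - 4\right) h}{2} = \frac{\left(-4 + h\right) h}{2} = \frac{h \left(-4 + h\right)}{2}$)
$G = -10$ ($G = \left(-2\right) \left(-5\right) \left(-1\right) = 10 \left(-1\right) = -10$)
$P{\left(p \right)} G = \frac{1}{2} \left(-215\right) \left(-4 - 215\right) \left(-10\right) = \frac{1}{2} \left(-215\right) \left(-219\right) \left(-10\right) = \frac{47085}{2} \left(-10\right) = -235425$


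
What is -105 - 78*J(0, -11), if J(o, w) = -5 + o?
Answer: 285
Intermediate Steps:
-105 - 78*J(0, -11) = -105 - 78*(-5 + 0) = -105 - 78*(-5) = -105 + 390 = 285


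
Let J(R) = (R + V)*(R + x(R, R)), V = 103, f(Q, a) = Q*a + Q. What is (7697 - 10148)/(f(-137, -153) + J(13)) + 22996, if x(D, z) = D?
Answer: 548222189/23840 ≈ 22996.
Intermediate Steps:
f(Q, a) = Q + Q*a
J(R) = 2*R*(103 + R) (J(R) = (R + 103)*(R + R) = (103 + R)*(2*R) = 2*R*(103 + R))
(7697 - 10148)/(f(-137, -153) + J(13)) + 22996 = (7697 - 10148)/(-137*(1 - 153) + 2*13*(103 + 13)) + 22996 = -2451/(-137*(-152) + 2*13*116) + 22996 = -2451/(20824 + 3016) + 22996 = -2451/23840 + 22996 = 548222189/23840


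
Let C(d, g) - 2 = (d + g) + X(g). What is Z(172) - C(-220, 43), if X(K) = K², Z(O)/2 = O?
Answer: -1330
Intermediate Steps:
Z(O) = 2*O
C(d, g) = 2 + d + g + g² (C(d, g) = 2 + ((d + g) + g²) = 2 + (d + g + g²) = 2 + d + g + g²)
Z(172) - C(-220, 43) = 2*172 - (2 - 220 + 43 + 43²) = 344 - (2 - 220 + 43 + 1849) = 344 - 1*1674 = 344 - 1674 = -1330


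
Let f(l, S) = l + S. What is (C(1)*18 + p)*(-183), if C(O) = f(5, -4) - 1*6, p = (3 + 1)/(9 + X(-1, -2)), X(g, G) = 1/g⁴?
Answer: 81984/5 ≈ 16397.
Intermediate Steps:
X(g, G) = g⁻⁴ (X(g, G) = 1/g⁴ = g⁻⁴)
f(l, S) = S + l
p = ⅖ (p = (3 + 1)/(9 + (-1)⁻⁴) = 4/(9 + 1) = 4/10 = 4*(⅒) = ⅖ ≈ 0.40000)
C(O) = -5 (C(O) = (-4 + 5) - 1*6 = 1 - 6 = -5)
(C(1)*18 + p)*(-183) = (-5*18 + ⅖)*(-183) = (-90 + ⅖)*(-183) = -448/5*(-183) = 81984/5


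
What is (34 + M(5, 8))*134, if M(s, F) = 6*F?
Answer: 10988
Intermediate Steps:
(34 + M(5, 8))*134 = (34 + 6*8)*134 = (34 + 48)*134 = 82*134 = 10988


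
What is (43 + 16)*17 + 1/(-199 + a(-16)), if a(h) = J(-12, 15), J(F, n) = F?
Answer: 211632/211 ≈ 1003.0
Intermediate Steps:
a(h) = -12
(43 + 16)*17 + 1/(-199 + a(-16)) = (43 + 16)*17 + 1/(-199 - 12) = 59*17 + 1/(-211) = 1003 - 1/211 = 211632/211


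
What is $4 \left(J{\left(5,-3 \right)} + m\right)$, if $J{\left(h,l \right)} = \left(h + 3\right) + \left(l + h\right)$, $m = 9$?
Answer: $76$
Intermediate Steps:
$J{\left(h,l \right)} = 3 + l + 2 h$ ($J{\left(h,l \right)} = \left(3 + h\right) + \left(h + l\right) = 3 + l + 2 h$)
$4 \left(J{\left(5,-3 \right)} + m\right) = 4 \left(\left(3 - 3 + 2 \cdot 5\right) + 9\right) = 4 \left(\left(3 - 3 + 10\right) + 9\right) = 4 \left(10 + 9\right) = 4 \cdot 19 = 76$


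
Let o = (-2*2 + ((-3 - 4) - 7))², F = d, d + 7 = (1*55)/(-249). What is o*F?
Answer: -194184/83 ≈ -2339.6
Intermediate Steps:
d = -1798/249 (d = -7 + (1*55)/(-249) = -7 + 55*(-1/249) = -7 - 55/249 = -1798/249 ≈ -7.2209)
F = -1798/249 ≈ -7.2209
o = 324 (o = (-4 + (-7 - 7))² = (-4 - 14)² = (-18)² = 324)
o*F = 324*(-1798/249) = -194184/83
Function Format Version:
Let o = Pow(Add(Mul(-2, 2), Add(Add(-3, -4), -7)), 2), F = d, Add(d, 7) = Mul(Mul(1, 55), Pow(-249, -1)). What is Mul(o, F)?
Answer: Rational(-194184, 83) ≈ -2339.6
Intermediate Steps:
d = Rational(-1798, 249) (d = Add(-7, Mul(Mul(1, 55), Pow(-249, -1))) = Add(-7, Mul(55, Rational(-1, 249))) = Add(-7, Rational(-55, 249)) = Rational(-1798, 249) ≈ -7.2209)
F = Rational(-1798, 249) ≈ -7.2209
o = 324 (o = Pow(Add(-4, Add(-7, -7)), 2) = Pow(Add(-4, -14), 2) = Pow(-18, 2) = 324)
Mul(o, F) = Mul(324, Rational(-1798, 249)) = Rational(-194184, 83)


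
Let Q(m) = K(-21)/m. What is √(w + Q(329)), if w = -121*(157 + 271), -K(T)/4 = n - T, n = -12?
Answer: 4*I*√350349797/329 ≈ 227.57*I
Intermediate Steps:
K(T) = 48 + 4*T (K(T) = -4*(-12 - T) = 48 + 4*T)
Q(m) = -36/m (Q(m) = (48 + 4*(-21))/m = (48 - 84)/m = -36/m)
w = -51788 (w = -121*428 = -51788)
√(w + Q(329)) = √(-51788 - 36/329) = √(-17038288/329) = 4*I*√350349797/329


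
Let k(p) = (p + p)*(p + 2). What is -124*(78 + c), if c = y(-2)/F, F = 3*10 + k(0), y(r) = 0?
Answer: -9672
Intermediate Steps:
k(p) = 2*p*(2 + p) (k(p) = (2*p)*(2 + p) = 2*p*(2 + p))
F = 30 (F = 3*10 + 2*0*(2 + 0) = 30 + 2*0*2 = 30 + 0 = 30)
c = 0 (c = 0/30 = 0*(1/30) = 0)
-124*(78 + c) = -124*(78 + 0) = -124*78 = -9672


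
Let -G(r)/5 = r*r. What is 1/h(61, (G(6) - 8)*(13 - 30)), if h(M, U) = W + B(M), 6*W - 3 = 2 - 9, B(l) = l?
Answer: 3/181 ≈ 0.016575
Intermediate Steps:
W = -⅔ (W = ½ + (2 - 9)/6 = ½ + (⅙)*(-7) = ½ - 7/6 = -⅔ ≈ -0.66667)
G(r) = -5*r² (G(r) = -5*r*r = -5*r²)
h(M, U) = -⅔ + M
1/h(61, (G(6) - 8)*(13 - 30)) = 1/(-⅔ + 61) = 1/(181/3) = 3/181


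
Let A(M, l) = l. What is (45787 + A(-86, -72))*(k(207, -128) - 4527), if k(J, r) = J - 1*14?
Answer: -198128810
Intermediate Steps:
k(J, r) = -14 + J (k(J, r) = J - 14 = -14 + J)
(45787 + A(-86, -72))*(k(207, -128) - 4527) = (45787 - 72)*((-14 + 207) - 4527) = 45715*(193 - 4527) = 45715*(-4334) = -198128810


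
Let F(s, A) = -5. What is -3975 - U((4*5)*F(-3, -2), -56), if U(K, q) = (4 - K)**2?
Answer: -14791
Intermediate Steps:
-3975 - U((4*5)*F(-3, -2), -56) = -3975 - (-4 + (4*5)*(-5))**2 = -3975 - (-4 + 20*(-5))**2 = -3975 - (-4 - 100)**2 = -3975 - 1*(-104)**2 = -3975 - 1*10816 = -3975 - 10816 = -14791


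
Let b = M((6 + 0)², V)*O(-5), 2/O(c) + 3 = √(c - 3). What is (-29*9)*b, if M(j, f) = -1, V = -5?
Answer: -1566/17 - 1044*I*√2/17 ≈ -92.118 - 86.849*I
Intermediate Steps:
O(c) = 2/(-3 + √(-3 + c)) (O(c) = 2/(-3 + √(c - 3)) = 2/(-3 + √(-3 + c)))
b = -2/(-3 + 2*I*√2) (b = -2/(-3 + √(-3 - 5)) = -2/(-3 + √(-8)) = -2/(-3 + 2*I*√2) ≈ 0.35294 + 0.33276*I)
(-29*9)*b = (-29*9)*(6/17 + 4*I*√2/17) = -261*(6/17 + 4*I*√2/17) = -1566/17 - 1044*I*√2/17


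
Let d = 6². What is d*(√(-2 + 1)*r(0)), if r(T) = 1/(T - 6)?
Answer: -6*I ≈ -6.0*I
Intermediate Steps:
r(T) = 1/(-6 + T)
d = 36
d*(√(-2 + 1)*r(0)) = 36*(√(-2 + 1)/(-6 + 0)) = 36*(√(-1)/(-6)) = 36*(I*(-⅙)) = 36*(-I/6) = -6*I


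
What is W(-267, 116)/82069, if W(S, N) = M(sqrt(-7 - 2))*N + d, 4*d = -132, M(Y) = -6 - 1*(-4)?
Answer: -265/82069 ≈ -0.0032290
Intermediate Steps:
M(Y) = -2 (M(Y) = -6 + 4 = -2)
d = -33 (d = (1/4)*(-132) = -33)
W(S, N) = -33 - 2*N (W(S, N) = -2*N - 33 = -33 - 2*N)
W(-267, 116)/82069 = (-33 - 2*116)/82069 = (-33 - 232)*(1/82069) = -265*1/82069 = -265/82069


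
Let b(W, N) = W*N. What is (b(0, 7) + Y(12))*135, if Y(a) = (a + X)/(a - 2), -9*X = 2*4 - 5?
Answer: 315/2 ≈ 157.50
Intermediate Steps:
X = -1/3 (X = -(2*4 - 5)/9 = -(8 - 5)/9 = -1/9*3 = -1/3 ≈ -0.33333)
b(W, N) = N*W
Y(a) = (-1/3 + a)/(-2 + a) (Y(a) = (a - 1/3)/(a - 2) = (-1/3 + a)/(-2 + a))
(b(0, 7) + Y(12))*135 = (7*0 + (-1/3 + 12)/(-2 + 12))*135 = (0 + (35/3)/10)*135 = (0 + (1/10)*(35/3))*135 = (0 + 7/6)*135 = (7/6)*135 = 315/2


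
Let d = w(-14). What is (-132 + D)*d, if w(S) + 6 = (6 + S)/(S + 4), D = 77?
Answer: 286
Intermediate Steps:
w(S) = -6 + (6 + S)/(4 + S) (w(S) = -6 + (6 + S)/(S + 4) = -6 + (6 + S)/(4 + S))
d = -26/5 (d = (-18 - 5*(-14))/(4 - 14) = (-18 + 70)/(-10) = -1/10*52 = -26/5 ≈ -5.2000)
(-132 + D)*d = (-132 + 77)*(-26/5) = -55*(-26/5) = 286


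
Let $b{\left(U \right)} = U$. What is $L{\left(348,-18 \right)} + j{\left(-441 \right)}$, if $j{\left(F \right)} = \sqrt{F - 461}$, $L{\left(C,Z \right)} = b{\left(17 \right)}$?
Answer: $17 + i \sqrt{902} \approx 17.0 + 30.033 i$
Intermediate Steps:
$L{\left(C,Z \right)} = 17$
$j{\left(F \right)} = \sqrt{-461 + F}$
$L{\left(348,-18 \right)} + j{\left(-441 \right)} = 17 + \sqrt{-461 - 441} = 17 + \sqrt{-902} = 17 + i \sqrt{902}$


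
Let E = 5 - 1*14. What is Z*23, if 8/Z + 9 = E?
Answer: -92/9 ≈ -10.222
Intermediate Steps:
E = -9 (E = 5 - 14 = -9)
Z = -4/9 (Z = 8/(-9 - 9) = 8/(-18) = 8*(-1/18) = -4/9 ≈ -0.44444)
Z*23 = -4/9*23 = -92/9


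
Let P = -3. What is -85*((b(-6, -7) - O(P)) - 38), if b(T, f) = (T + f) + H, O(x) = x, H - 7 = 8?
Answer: 2805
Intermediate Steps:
H = 15 (H = 7 + 8 = 15)
b(T, f) = 15 + T + f (b(T, f) = (T + f) + 15 = 15 + T + f)
-85*((b(-6, -7) - O(P)) - 38) = -85*(((15 - 6 - 7) - 1*(-3)) - 38) = -85*((2 + 3) - 38) = -85*(5 - 38) = -85*(-33) = 2805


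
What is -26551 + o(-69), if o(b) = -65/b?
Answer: -1831954/69 ≈ -26550.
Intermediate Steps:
-26551 + o(-69) = -26551 - 65/(-69) = -26551 - 65*(-1/69) = -26551 + 65/69 = -1831954/69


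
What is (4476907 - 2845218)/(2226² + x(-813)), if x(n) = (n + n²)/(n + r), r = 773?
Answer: 16316890/49385721 ≈ 0.33040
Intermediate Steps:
x(n) = (n + n²)/(773 + n) (x(n) = (n + n²)/(n + 773) = (n + n²)/(773 + n))
(4476907 - 2845218)/(2226² + x(-813)) = (4476907 - 2845218)/(2226² - 813*(1 - 813)/(773 - 813)) = 1631689/(4955076 - 813*(-812)/(-40)) = 1631689/(4955076 - 813*(-1/40)*(-812)) = 1631689/(4955076 - 165039/10) = 1631689/(49385721/10) = 1631689*(10/49385721) = 16316890/49385721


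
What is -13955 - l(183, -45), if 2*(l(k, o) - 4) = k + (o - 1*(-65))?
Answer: -28121/2 ≈ -14061.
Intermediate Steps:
l(k, o) = 73/2 + k/2 + o/2 (l(k, o) = 4 + (k + (o - 1*(-65)))/2 = 4 + (k + (o + 65))/2 = 4 + (k + (65 + o))/2 = 4 + (65 + k + o)/2 = 4 + (65/2 + k/2 + o/2) = 73/2 + k/2 + o/2)
-13955 - l(183, -45) = -13955 - (73/2 + (1/2)*183 + (1/2)*(-45)) = -13955 - (73/2 + 183/2 - 45/2) = -13955 - 1*211/2 = -13955 - 211/2 = -28121/2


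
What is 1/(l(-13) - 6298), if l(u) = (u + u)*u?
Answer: -1/5960 ≈ -0.00016779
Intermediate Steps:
l(u) = 2*u² (l(u) = (2*u)*u = 2*u²)
1/(l(-13) - 6298) = 1/(2*(-13)² - 6298) = 1/(2*169 - 6298) = 1/(338 - 6298) = 1/(-5960) = -1/5960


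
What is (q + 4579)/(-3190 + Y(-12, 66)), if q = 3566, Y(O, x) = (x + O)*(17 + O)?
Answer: -1629/584 ≈ -2.7894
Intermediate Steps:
Y(O, x) = (17 + O)*(O + x) (Y(O, x) = (O + x)*(17 + O) = (17 + O)*(O + x))
(q + 4579)/(-3190 + Y(-12, 66)) = (3566 + 4579)/(-3190 + ((-12)² + 17*(-12) + 17*66 - 12*66)) = 8145/(-3190 + (144 - 204 + 1122 - 792)) = 8145/(-3190 + 270) = 8145/(-2920) = 8145*(-1/2920) = -1629/584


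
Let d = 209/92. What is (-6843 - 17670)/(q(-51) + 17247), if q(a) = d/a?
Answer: -115014996/80922715 ≈ -1.4213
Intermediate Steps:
d = 209/92 (d = 209*(1/92) = 209/92 ≈ 2.2717)
q(a) = 209/(92*a)
(-6843 - 17670)/(q(-51) + 17247) = (-6843 - 17670)/((209/92)/(-51) + 17247) = -24513/((209/92)*(-1/51) + 17247) = -24513/(-209/4692 + 17247) = -24513/80922715/4692 = -24513*4692/80922715 = -115014996/80922715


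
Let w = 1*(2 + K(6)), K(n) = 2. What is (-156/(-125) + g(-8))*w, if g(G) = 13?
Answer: 7124/125 ≈ 56.992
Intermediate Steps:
w = 4 (w = 1*(2 + 2) = 1*4 = 4)
(-156/(-125) + g(-8))*w = (-156/(-125) + 13)*4 = (-156*(-1/125) + 13)*4 = (156/125 + 13)*4 = (1781/125)*4 = 7124/125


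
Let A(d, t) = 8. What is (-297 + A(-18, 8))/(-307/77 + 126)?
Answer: -22253/9395 ≈ -2.3686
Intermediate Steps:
(-297 + A(-18, 8))/(-307/77 + 126) = (-297 + 8)/(-307/77 + 126) = -289/(-307*1/77 + 126) = -289/(-307/77 + 126) = -289/9395/77 = -289*77/9395 = -22253/9395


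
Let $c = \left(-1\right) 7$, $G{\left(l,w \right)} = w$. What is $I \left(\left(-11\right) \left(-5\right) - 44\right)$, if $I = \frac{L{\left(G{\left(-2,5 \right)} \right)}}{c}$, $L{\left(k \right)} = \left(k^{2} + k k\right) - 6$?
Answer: $- \frac{484}{7} \approx -69.143$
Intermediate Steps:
$c = -7$
$L{\left(k \right)} = -6 + 2 k^{2}$ ($L{\left(k \right)} = \left(k^{2} + k^{2}\right) - 6 = 2 k^{2} - 6 = -6 + 2 k^{2}$)
$I = - \frac{44}{7}$ ($I = \frac{-6 + 2 \cdot 5^{2}}{-7} = \left(-6 + 2 \cdot 25\right) \left(- \frac{1}{7}\right) = \left(-6 + 50\right) \left(- \frac{1}{7}\right) = 44 \left(- \frac{1}{7}\right) = - \frac{44}{7} \approx -6.2857$)
$I \left(\left(-11\right) \left(-5\right) - 44\right) = - \frac{44 \left(\left(-11\right) \left(-5\right) - 44\right)}{7} = - \frac{44 \left(55 - 44\right)}{7} = \left(- \frac{44}{7}\right) 11 = - \frac{484}{7}$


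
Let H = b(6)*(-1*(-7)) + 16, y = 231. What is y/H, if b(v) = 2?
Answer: 77/10 ≈ 7.7000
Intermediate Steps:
H = 30 (H = 2*(-1*(-7)) + 16 = 2*7 + 16 = 14 + 16 = 30)
y/H = 231/30 = 231*(1/30) = 77/10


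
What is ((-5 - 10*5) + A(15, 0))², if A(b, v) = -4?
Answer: 3481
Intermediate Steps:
((-5 - 10*5) + A(15, 0))² = ((-5 - 10*5) - 4)² = ((-5 - 50) - 4)² = (-55 - 4)² = (-59)² = 3481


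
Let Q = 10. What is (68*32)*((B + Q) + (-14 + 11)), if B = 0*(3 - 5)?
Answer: 15232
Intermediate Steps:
B = 0 (B = 0*(-2) = 0)
(68*32)*((B + Q) + (-14 + 11)) = (68*32)*((0 + 10) + (-14 + 11)) = 2176*(10 - 3) = 2176*7 = 15232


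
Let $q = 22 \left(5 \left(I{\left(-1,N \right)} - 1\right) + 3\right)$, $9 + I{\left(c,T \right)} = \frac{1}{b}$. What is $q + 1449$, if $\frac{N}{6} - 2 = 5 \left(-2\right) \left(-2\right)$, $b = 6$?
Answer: $\frac{1300}{3} \approx 433.33$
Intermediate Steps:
$N = 132$ ($N = 12 + 6 \cdot 5 \left(-2\right) \left(-2\right) = 12 + 6 \left(\left(-10\right) \left(-2\right)\right) = 12 + 6 \cdot 20 = 12 + 120 = 132$)
$I{\left(c,T \right)} = - \frac{53}{6}$ ($I{\left(c,T \right)} = -9 + \frac{1}{6} = - \frac{53}{6}$)
$q = - \frac{3047}{3}$ ($q = 22 \left(5 \left(- \frac{53}{6} - 1\right) + 3\right) = 22 \left(5 \left(- \frac{59}{6}\right) + 3\right) = 22 \left(- \frac{295}{6} + 3\right) = 22 \left(- \frac{277}{6}\right) = - \frac{3047}{3} \approx -1015.7$)
$q + 1449 = - \frac{3047}{3} + 1449 = \frac{1300}{3}$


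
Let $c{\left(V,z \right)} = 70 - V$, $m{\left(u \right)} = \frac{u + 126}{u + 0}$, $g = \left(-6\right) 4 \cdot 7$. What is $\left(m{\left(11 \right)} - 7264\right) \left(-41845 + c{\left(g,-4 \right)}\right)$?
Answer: $\frac{3318865569}{11} \approx 3.0171 \cdot 10^{8}$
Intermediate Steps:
$g = -168$ ($g = \left(-24\right) 7 = -168$)
$m{\left(u \right)} = \frac{126 + u}{u}$
$\left(m{\left(11 \right)} - 7264\right) \left(-41845 + c{\left(g,-4 \right)}\right) = \left(\frac{126 + 11}{11} - 7264\right) \left(-41845 + \left(70 - -168\right)\right) = \left(\frac{1}{11} \cdot 137 - 7264\right) \left(-41845 + \left(70 + 168\right)\right) = \left(\frac{137}{11} - 7264\right) \left(-41845 + 238\right) = \left(- \frac{79767}{11}\right) \left(-41607\right) = \frac{3318865569}{11}$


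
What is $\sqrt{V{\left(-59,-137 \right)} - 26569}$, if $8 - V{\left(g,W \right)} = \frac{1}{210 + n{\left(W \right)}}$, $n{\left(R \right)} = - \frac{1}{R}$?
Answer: $\frac{2 i \sqrt{5496603656257}}{28771} \approx 162.98 i$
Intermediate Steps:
$V{\left(g,W \right)} = 8 - \frac{1}{210 - \frac{1}{W}}$
$\sqrt{V{\left(-59,-137 \right)} - 26569} = \sqrt{\frac{-8 + 1679 \left(-137\right)}{-1 + 210 \left(-137\right)} - 26569} = \sqrt{\frac{-8 - 230023}{-1 - 28770} - 26569} = \sqrt{\frac{1}{-28771} \left(-230031\right) - 26569} = \sqrt{\left(- \frac{1}{28771}\right) \left(-230031\right) - 26569} = \sqrt{\frac{230031}{28771} - 26569} = \sqrt{- \frac{764186668}{28771}} = \frac{2 i \sqrt{5496603656257}}{28771}$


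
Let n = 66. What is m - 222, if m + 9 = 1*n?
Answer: -165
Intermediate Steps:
m = 57 (m = -9 + 1*66 = -9 + 66 = 57)
m - 222 = 57 - 222 = -165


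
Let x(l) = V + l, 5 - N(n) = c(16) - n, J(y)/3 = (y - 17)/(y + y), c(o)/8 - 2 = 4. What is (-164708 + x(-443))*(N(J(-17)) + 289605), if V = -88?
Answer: -47847431035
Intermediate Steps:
c(o) = 48 (c(o) = 16 + 8*4 = 16 + 32 = 48)
J(y) = 3*(-17 + y)/(2*y) (J(y) = 3*((y - 17)/(y + y)) = 3*((-17 + y)/((2*y))) = 3*((-17 + y)*(1/(2*y))) = 3*((-17 + y)/(2*y)) = 3*(-17 + y)/(2*y))
N(n) = -43 + n (N(n) = 5 - (48 - n) = 5 + (-48 + n) = -43 + n)
x(l) = -88 + l
(-164708 + x(-443))*(N(J(-17)) + 289605) = (-164708 + (-88 - 443))*((-43 + (3/2)*(-17 - 17)/(-17)) + 289605) = (-164708 - 531)*((-43 + (3/2)*(-1/17)*(-34)) + 289605) = -165239*((-43 + 3) + 289605) = -165239*(-40 + 289605) = -165239*289565 = -47847431035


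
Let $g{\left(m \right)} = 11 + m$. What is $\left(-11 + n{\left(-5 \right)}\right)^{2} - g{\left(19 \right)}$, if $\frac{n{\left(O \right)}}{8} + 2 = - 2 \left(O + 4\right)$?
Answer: $91$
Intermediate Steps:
$n{\left(O \right)} = -80 - 16 O$ ($n{\left(O \right)} = -16 + 8 \left(- 2 \left(O + 4\right)\right) = -16 + 8 \left(- 2 \left(4 + O\right)\right) = -16 + 8 \left(-8 - 2 O\right) = -16 - \left(64 + 16 O\right) = -80 - 16 O$)
$\left(-11 + n{\left(-5 \right)}\right)^{2} - g{\left(19 \right)} = \left(-11 - 0\right)^{2} - \left(11 + 19\right) = \left(-11 + \left(-80 + 80\right)\right)^{2} - 30 = \left(-11 + 0\right)^{2} - 30 = \left(-11\right)^{2} - 30 = 121 - 30 = 91$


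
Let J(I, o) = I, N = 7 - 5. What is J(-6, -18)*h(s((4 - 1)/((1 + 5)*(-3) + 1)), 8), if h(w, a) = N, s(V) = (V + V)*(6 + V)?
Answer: -12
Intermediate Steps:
N = 2
s(V) = 2*V*(6 + V) (s(V) = (2*V)*(6 + V) = 2*V*(6 + V))
h(w, a) = 2
J(-6, -18)*h(s((4 - 1)/((1 + 5)*(-3) + 1)), 8) = -6*2 = -12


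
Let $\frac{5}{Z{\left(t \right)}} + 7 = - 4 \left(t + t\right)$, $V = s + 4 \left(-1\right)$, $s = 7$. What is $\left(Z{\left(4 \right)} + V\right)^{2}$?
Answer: $\frac{12544}{1521} \approx 8.2472$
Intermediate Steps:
$V = 3$ ($V = 7 + 4 \left(-1\right) = 7 - 4 = 3$)
$Z{\left(t \right)} = \frac{5}{-7 - 8 t}$ ($Z{\left(t \right)} = \frac{5}{-7 - 4 \left(t + t\right)} = \frac{5}{-7 - 4 \cdot 2 t} = \frac{5}{-7 - 8 t}$)
$\left(Z{\left(4 \right)} + V\right)^{2} = \left(- \frac{5}{7 + 8 \cdot 4} + 3\right)^{2} = \left(- \frac{5}{7 + 32} + 3\right)^{2} = \left(- \frac{5}{39} + 3\right)^{2} = \left(\frac{112}{39}\right)^{2} = \frac{12544}{1521}$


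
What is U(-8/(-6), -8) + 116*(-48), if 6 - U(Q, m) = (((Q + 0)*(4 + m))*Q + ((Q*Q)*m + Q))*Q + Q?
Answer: -16610/3 ≈ -5536.7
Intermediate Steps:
U(Q, m) = 6 - Q - Q*(Q + m*Q**2 + Q**2*(4 + m)) (U(Q, m) = 6 - ((((Q + 0)*(4 + m))*Q + ((Q*Q)*m + Q))*Q + Q) = 6 - (((Q*(4 + m))*Q + (Q**2*m + Q))*Q + Q) = 6 - ((Q**2*(4 + m) + (m*Q**2 + Q))*Q + Q) = 6 - ((Q**2*(4 + m) + (Q + m*Q**2))*Q + Q) = 6 - ((Q + m*Q**2 + Q**2*(4 + m))*Q + Q) = 6 - (Q*(Q + m*Q**2 + Q**2*(4 + m)) + Q) = 6 - (Q + Q*(Q + m*Q**2 + Q**2*(4 + m))) = 6 + (-Q - Q*(Q + m*Q**2 + Q**2*(4 + m))) = 6 - Q - Q*(Q + m*Q**2 + Q**2*(4 + m)))
U(-8/(-6), -8) + 116*(-48) = (6 - (-8)/(-6) - (-8/(-6))**2 - 4*(-8/(-6))**3 - 2*(-8)*(-8/(-6))**3) + 116*(-48) = (6 - (-8)*(-1)/6 - (-8*(-1/6))**2 - 4*(-8*(-1/6))**3 - 2*(-8)*(-8*(-1/6))**3) - 5568 = (6 - 1*4/3 - (4/3)**2 - 4*(4/3)**3 - 2*(-8)*(4/3)**3) - 5568 = (6 - 4/3 - 1*16/9 - 4*64/27 - 2*(-8)*64/27) - 5568 = (6 - 4/3 - 16/9 - 256/27 + 1024/27) - 5568 = 94/3 - 5568 = -16610/3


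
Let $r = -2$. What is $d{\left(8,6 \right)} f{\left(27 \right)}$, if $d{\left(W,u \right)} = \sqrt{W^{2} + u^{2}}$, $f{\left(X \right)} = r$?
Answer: $-20$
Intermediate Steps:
$f{\left(X \right)} = -2$
$d{\left(8,6 \right)} f{\left(27 \right)} = \sqrt{8^{2} + 6^{2}} \left(-2\right) = \sqrt{64 + 36} \left(-2\right) = \sqrt{100} \left(-2\right) = 10 \left(-2\right) = -20$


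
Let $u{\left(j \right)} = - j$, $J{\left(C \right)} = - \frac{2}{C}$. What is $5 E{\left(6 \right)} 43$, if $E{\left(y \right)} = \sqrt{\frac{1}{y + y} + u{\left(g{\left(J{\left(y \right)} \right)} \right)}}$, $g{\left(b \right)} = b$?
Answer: $\frac{215 \sqrt{15}}{6} \approx 138.78$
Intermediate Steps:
$E{\left(y \right)} = \frac{\sqrt{10} \sqrt{\frac{1}{y}}}{2}$ ($E{\left(y \right)} = \sqrt{\frac{1}{y + y} - - \frac{2}{y}} = \sqrt{\frac{1}{2 y} + \frac{2}{y}} = \sqrt{\frac{5}{2 y}} = \frac{\sqrt{10} \sqrt{\frac{1}{y}}}{2}$)
$5 E{\left(6 \right)} 43 = 5 \frac{\sqrt{10} \sqrt{\frac{1}{6}}}{2} \cdot 43 = 5 \frac{\sqrt{10}}{2 \sqrt{6}} \cdot 43 = 5 \frac{\sqrt{10} \frac{\sqrt{6}}{6}}{2} \cdot 43 = 5 \frac{\sqrt{15}}{6} \cdot 43 = \frac{5 \sqrt{15}}{6} \cdot 43 = \frac{215 \sqrt{15}}{6}$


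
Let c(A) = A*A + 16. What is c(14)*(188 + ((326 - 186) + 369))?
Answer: 147764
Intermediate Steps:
c(A) = 16 + A² (c(A) = A² + 16 = 16 + A²)
c(14)*(188 + ((326 - 186) + 369)) = (16 + 14²)*(188 + ((326 - 186) + 369)) = (16 + 196)*(188 + (140 + 369)) = 212*(188 + 509) = 212*697 = 147764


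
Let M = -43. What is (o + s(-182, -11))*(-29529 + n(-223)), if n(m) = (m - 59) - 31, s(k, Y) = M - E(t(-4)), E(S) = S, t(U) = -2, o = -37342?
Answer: 1115583486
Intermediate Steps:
s(k, Y) = -41 (s(k, Y) = -43 - 1*(-2) = -43 + 2 = -41)
n(m) = -90 + m (n(m) = (-59 + m) - 31 = -90 + m)
(o + s(-182, -11))*(-29529 + n(-223)) = (-37342 - 41)*(-29529 + (-90 - 223)) = -37383*(-29529 - 313) = -37383*(-29842) = 1115583486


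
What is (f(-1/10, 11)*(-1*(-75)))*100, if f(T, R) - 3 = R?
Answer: 105000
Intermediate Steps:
f(T, R) = 3 + R
(f(-1/10, 11)*(-1*(-75)))*100 = ((3 + 11)*(-1*(-75)))*100 = (14*75)*100 = 1050*100 = 105000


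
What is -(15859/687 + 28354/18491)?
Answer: -312727967/12703317 ≈ -24.618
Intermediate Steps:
-(15859/687 + 28354/18491) = -1*312727967/12703317 = -312727967/12703317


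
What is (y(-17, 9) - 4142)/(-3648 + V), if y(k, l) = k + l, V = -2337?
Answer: 830/1197 ≈ 0.69340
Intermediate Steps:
(y(-17, 9) - 4142)/(-3648 + V) = ((-17 + 9) - 4142)/(-3648 - 2337) = (-8 - 4142)/(-5985) = -4150*(-1/5985) = 830/1197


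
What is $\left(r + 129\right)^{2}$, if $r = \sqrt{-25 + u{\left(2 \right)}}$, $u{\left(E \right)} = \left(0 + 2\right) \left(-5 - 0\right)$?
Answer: $\left(129 + i \sqrt{35}\right)^{2} \approx 16606.0 + 1526.3 i$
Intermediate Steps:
$u{\left(E \right)} = -10$ ($u{\left(E \right)} = 2 \left(-5 + 0\right) = 2 \left(-5\right) = -10$)
$r = i \sqrt{35}$ ($r = \sqrt{-25 - 10} = \sqrt{-35} = i \sqrt{35} \approx 5.9161 i$)
$\left(r + 129\right)^{2} = \left(i \sqrt{35} + 129\right)^{2} = \left(129 + i \sqrt{35}\right)^{2}$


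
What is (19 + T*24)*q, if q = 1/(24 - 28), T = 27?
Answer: -667/4 ≈ -166.75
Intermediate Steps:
q = -¼ (q = 1/(-4) = -¼ ≈ -0.25000)
(19 + T*24)*q = (19 + 27*24)*(-¼) = (19 + 648)*(-¼) = 667*(-¼) = -667/4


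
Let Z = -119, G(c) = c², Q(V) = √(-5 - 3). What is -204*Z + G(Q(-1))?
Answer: 24268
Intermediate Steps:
Q(V) = 2*I*√2 (Q(V) = √(-8) = 2*I*√2)
-204*Z + G(Q(-1)) = -204*(-119) + (2*I*√2)² = 24276 - 8 = 24268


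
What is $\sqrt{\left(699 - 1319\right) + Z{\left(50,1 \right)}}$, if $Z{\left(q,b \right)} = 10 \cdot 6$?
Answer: $4 i \sqrt{35} \approx 23.664 i$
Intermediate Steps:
$Z{\left(q,b \right)} = 60$
$\sqrt{\left(699 - 1319\right) + Z{\left(50,1 \right)}} = \sqrt{\left(699 - 1319\right) + 60} = \sqrt{-620 + 60} = \sqrt{-560} = 4 i \sqrt{35}$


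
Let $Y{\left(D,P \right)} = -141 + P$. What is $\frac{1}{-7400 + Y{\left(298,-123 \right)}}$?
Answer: $- \frac{1}{7664} \approx -0.00013048$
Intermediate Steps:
$\frac{1}{-7400 + Y{\left(298,-123 \right)}} = \frac{1}{-7400 - 264} = \frac{1}{-7664} = - \frac{1}{7664}$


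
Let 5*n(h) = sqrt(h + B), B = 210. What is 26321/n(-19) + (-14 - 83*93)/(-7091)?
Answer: 7733/7091 + 131605*sqrt(191)/191 ≈ 9523.7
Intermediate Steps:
n(h) = sqrt(210 + h)/5 (n(h) = sqrt(h + 210)/5 = sqrt(210 + h)/5)
26321/n(-19) + (-14 - 83*93)/(-7091) = 26321/((sqrt(210 - 19)/5)) + (-14 - 83*93)/(-7091) = 26321/((sqrt(191)/5)) + (-14 - 7719)*(-1/7091) = 26321*(5*sqrt(191)/191) - 7733*(-1/7091) = 131605*sqrt(191)/191 + 7733/7091 = 7733/7091 + 131605*sqrt(191)/191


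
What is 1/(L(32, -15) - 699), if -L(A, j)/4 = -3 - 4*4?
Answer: -1/623 ≈ -0.0016051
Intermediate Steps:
L(A, j) = 76 (L(A, j) = -4*(-3 - 4*4) = -4*(-3 - 16) = -4*(-19) = 76)
1/(L(32, -15) - 699) = 1/(76 - 699) = 1/(-623) = -1/623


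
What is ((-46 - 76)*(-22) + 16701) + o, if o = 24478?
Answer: 43863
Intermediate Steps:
((-46 - 76)*(-22) + 16701) + o = ((-46 - 76)*(-22) + 16701) + 24478 = (-122*(-22) + 16701) + 24478 = (2684 + 16701) + 24478 = 19385 + 24478 = 43863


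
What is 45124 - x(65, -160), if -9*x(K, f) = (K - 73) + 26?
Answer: 45126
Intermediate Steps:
x(K, f) = 47/9 - K/9 (x(K, f) = -((K - 73) + 26)/9 = -((-73 + K) + 26)/9 = -(-47 + K)/9 = 47/9 - K/9)
45124 - x(65, -160) = 45124 - (47/9 - ⅑*65) = 45124 - (47/9 - 65/9) = 45124 - 1*(-2) = 45124 + 2 = 45126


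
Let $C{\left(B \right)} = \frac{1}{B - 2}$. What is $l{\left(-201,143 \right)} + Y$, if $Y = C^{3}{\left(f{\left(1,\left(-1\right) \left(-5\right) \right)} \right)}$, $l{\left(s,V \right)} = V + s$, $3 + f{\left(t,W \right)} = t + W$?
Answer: $-57$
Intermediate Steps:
$f{\left(t,W \right)} = -3 + W + t$ ($f{\left(t,W \right)} = -3 + \left(t + W\right) = -3 + \left(W + t\right) = -3 + W + t$)
$C{\left(B \right)} = \frac{1}{-2 + B}$
$Y = 1$ ($Y = \left(\frac{1}{-2 - -3}\right)^{3} = \left(\frac{1}{-2 + \left(-3 + 5 + 1\right)}\right)^{3} = \left(\frac{1}{-2 + 3}\right)^{3} = \left(1^{-1}\right)^{3} = 1^{3} = 1$)
$l{\left(-201,143 \right)} + Y = \left(143 - 201\right) + 1 = -58 + 1 = -57$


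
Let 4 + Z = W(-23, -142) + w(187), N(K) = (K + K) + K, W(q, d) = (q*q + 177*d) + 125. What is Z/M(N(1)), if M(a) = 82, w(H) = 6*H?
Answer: -11681/41 ≈ -284.90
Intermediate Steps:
W(q, d) = 125 + q² + 177*d (W(q, d) = (q² + 177*d) + 125 = 125 + q² + 177*d)
N(K) = 3*K (N(K) = 2*K + K = 3*K)
Z = -23362 (Z = -4 + ((125 + (-23)² + 177*(-142)) + 6*187) = -4 + ((125 + 529 - 25134) + 1122) = -4 + (-24480 + 1122) = -4 - 23358 = -23362)
Z/M(N(1)) = -23362/82 = -23362*1/82 = -11681/41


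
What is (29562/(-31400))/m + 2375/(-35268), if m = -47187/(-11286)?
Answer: -212300983183/725772236700 ≈ -0.29252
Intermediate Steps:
m = 5243/1254 (m = -47187*(-1/11286) = 5243/1254 ≈ 4.1810)
(29562/(-31400))/m + 2375/(-35268) = (29562/(-31400))/(5243/1254) + 2375/(-35268) = (29562*(-1/31400))*(1254/5243) + 2375*(-1/35268) = -14781/15700*1254/5243 - 2375/35268 = -9267687/41157550 - 2375/35268 = -212300983183/725772236700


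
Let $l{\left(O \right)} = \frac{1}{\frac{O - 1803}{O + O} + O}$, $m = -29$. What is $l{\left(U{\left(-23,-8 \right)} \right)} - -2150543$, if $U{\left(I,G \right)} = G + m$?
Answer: $\frac{965593770}{449} \approx 2.1505 \cdot 10^{6}$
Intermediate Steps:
$U{\left(I,G \right)} = -29 + G$ ($U{\left(I,G \right)} = G - 29 = -29 + G$)
$l{\left(O \right)} = \frac{1}{O + \frac{-1803 + O}{2 O}}$ ($l{\left(O \right)} = \frac{1}{\frac{-1803 + O}{2 O} + O} = \frac{1}{O + \frac{-1803 + O}{2 O}}$)
$l{\left(U{\left(-23,-8 \right)} \right)} - -2150543 = \frac{2 \left(-29 - 8\right)}{-1803 - 37 + 2 \left(-29 - 8\right)^{2}} - -2150543 = 2 \left(-37\right) \frac{1}{-1803 - 37 + 2 \left(-37\right)^{2}} + 2150543 = 2 \left(-37\right) \frac{1}{-1803 - 37 + 2 \cdot 1369} + 2150543 = 2 \left(-37\right) \frac{1}{-1803 - 37 + 2738} + 2150543 = 2 \left(-37\right) \frac{1}{898} + 2150543 = - \frac{37}{449} + 2150543 = \frac{965593770}{449}$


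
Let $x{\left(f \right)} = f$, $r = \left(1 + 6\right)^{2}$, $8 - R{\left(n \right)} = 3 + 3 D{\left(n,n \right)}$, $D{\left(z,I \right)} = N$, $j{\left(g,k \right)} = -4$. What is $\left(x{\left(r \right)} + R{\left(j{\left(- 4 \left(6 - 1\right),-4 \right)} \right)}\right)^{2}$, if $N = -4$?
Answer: $4356$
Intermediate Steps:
$D{\left(z,I \right)} = -4$
$R{\left(n \right)} = 17$ ($R{\left(n \right)} = 8 - \left(3 + 3 \left(-4\right)\right) = 8 - \left(3 - 12\right) = 8 - -9 = 8 + 9 = 17$)
$r = 49$ ($r = 7^{2} = 49$)
$\left(x{\left(r \right)} + R{\left(j{\left(- 4 \left(6 - 1\right),-4 \right)} \right)}\right)^{2} = \left(49 + 17\right)^{2} = 66^{2} = 4356$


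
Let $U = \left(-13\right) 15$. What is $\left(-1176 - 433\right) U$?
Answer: $313755$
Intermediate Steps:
$U = -195$
$\left(-1176 - 433\right) U = \left(-1176 - 433\right) \left(-195\right) = \left(-1609\right) \left(-195\right) = 313755$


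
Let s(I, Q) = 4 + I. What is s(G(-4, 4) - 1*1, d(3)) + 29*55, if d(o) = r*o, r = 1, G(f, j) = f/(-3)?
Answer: 4798/3 ≈ 1599.3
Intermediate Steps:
G(f, j) = -f/3 (G(f, j) = f*(-⅓) = -f/3)
d(o) = o (d(o) = 1*o = o)
s(G(-4, 4) - 1*1, d(3)) + 29*55 = (4 + (-⅓*(-4) - 1*1)) + 29*55 = (4 + (4/3 - 1)) + 1595 = (4 + ⅓) + 1595 = 13/3 + 1595 = 4798/3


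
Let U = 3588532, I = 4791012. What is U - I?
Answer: -1202480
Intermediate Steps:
U - I = 3588532 - 1*4791012 = 3588532 - 4791012 = -1202480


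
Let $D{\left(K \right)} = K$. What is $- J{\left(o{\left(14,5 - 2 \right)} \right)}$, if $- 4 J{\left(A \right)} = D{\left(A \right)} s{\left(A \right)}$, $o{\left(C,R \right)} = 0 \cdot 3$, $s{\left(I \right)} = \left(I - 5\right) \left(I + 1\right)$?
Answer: $0$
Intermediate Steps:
$s{\left(I \right)} = \left(1 + I\right) \left(-5 + I\right)$ ($s{\left(I \right)} = \left(-5 + I\right) \left(1 + I\right) = \left(1 + I\right) \left(-5 + I\right)$)
$o{\left(C,R \right)} = 0$
$J{\left(A \right)} = - \frac{A \left(-5 + A^{2} - 4 A\right)}{4}$
$- J{\left(o{\left(14,5 - 2 \right)} \right)} = - \frac{0 \left(5 - 0^{2} + 4 \cdot 0\right)}{4} = - \frac{0 \left(5 - 0 + 0\right)}{4} = - \frac{0 \left(5 + 0 + 0\right)}{4} = - \frac{0 \cdot 5}{4} = \left(-1\right) 0 = 0$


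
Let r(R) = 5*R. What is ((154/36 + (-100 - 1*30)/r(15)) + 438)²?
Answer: 1572043201/8100 ≈ 1.9408e+5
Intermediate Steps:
((154/36 + (-100 - 1*30)/r(15)) + 438)² = ((154/36 + (-100 - 1*30)/((5*15))) + 438)² = ((154*(1/36) + (-100 - 30)/75) + 438)² = ((77/18 - 130*1/75) + 438)² = ((77/18 - 26/15) + 438)² = (229/90 + 438)² = (39649/90)² = 1572043201/8100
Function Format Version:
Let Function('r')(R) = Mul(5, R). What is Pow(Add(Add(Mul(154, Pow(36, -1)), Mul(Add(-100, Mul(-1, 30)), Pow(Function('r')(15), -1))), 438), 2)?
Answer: Rational(1572043201, 8100) ≈ 1.9408e+5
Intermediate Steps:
Pow(Add(Add(Mul(154, Pow(36, -1)), Mul(Add(-100, Mul(-1, 30)), Pow(Function('r')(15), -1))), 438), 2) = Pow(Add(Add(Mul(154, Pow(36, -1)), Mul(Add(-100, Mul(-1, 30)), Pow(Mul(5, 15), -1))), 438), 2) = Pow(Add(Add(Mul(154, Rational(1, 36)), Mul(Add(-100, -30), Pow(75, -1))), 438), 2) = Pow(Add(Add(Rational(77, 18), Mul(-130, Rational(1, 75))), 438), 2) = Pow(Add(Add(Rational(77, 18), Rational(-26, 15)), 438), 2) = Pow(Add(Rational(229, 90), 438), 2) = Pow(Rational(39649, 90), 2) = Rational(1572043201, 8100)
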